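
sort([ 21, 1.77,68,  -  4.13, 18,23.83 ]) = [ - 4.13, 1.77, 18, 21,  23.83,  68 ]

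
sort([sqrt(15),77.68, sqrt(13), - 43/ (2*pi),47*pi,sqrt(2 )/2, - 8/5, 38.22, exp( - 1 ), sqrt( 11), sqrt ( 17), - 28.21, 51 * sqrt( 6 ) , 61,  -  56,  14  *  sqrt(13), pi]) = [ - 56 , - 28.21, - 43/(2 *pi), - 8/5, exp( - 1), sqrt( 2)/2,pi , sqrt (11),sqrt( 13), sqrt(15),sqrt(17)  ,  38.22, 14*sqrt( 13),61, 77.68,51* sqrt(6), 47 * pi] 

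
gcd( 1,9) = 1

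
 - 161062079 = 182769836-343831915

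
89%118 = 89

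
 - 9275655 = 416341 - 9691996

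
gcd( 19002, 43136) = 2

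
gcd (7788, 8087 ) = 1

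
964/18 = 482/9 = 53.56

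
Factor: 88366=2^1*17^1 *23^1*113^1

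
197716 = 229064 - 31348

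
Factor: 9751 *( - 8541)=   -  3^2 * 7^2*  13^1*73^1*199^1  =  -  83283291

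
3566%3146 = 420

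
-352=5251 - 5603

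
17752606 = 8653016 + 9099590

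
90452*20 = 1809040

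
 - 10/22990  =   - 1/2299 = - 0.00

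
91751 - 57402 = 34349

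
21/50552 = 21/50552 = 0.00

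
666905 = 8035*83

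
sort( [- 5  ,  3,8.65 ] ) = [-5,  3,8.65] 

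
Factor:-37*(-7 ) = 259 = 7^1*37^1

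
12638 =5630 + 7008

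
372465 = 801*465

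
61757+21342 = 83099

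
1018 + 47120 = 48138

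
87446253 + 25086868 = 112533121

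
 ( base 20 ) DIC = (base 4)1113010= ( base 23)ac6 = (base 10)5572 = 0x15c4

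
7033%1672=345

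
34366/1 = 34366 = 34366.00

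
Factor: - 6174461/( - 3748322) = 2^( - 1 )*37^(  -  4)*6174461^1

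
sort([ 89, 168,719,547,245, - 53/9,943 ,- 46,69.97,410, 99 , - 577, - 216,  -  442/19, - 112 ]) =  [-577, - 216,- 112, - 46, - 442/19, - 53/9,69.97,89,99,168, 245,410,547,719 , 943]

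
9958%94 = 88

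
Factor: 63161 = 7^2 * 1289^1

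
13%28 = 13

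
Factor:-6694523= - 11^1*608593^1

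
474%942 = 474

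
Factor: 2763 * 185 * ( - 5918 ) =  -3025015290 = - 2^1 * 3^2*5^1*11^1 * 37^1*269^1 * 307^1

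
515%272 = 243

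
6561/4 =1640 + 1/4  =  1640.25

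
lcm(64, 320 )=320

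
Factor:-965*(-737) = 711205= 5^1 * 11^1 *67^1  *193^1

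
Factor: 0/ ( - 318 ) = 0^1= 0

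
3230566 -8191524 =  - 4960958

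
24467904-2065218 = 22402686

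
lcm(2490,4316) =64740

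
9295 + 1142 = 10437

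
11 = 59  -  48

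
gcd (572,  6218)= 2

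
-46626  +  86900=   40274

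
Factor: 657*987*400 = 259383600= 2^4*3^3*5^2*7^1*47^1*73^1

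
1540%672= 196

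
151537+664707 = 816244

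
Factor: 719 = 719^1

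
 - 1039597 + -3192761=-4232358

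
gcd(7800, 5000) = 200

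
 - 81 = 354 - 435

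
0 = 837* 0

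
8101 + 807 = 8908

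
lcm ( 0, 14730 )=0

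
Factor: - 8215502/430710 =  -  4107751/215355 = - 3^(  -  1 )*5^( - 1)*7^( - 2 )*293^( - 1 )*  4107751^1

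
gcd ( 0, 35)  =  35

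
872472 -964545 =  - 92073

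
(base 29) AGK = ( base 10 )8894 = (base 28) b9i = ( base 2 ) 10001010111110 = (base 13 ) 4082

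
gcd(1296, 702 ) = 54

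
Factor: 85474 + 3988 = 89462 = 2^1*41^1*1091^1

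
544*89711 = 48802784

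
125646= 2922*43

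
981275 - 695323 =285952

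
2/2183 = 2/2183 = 0.00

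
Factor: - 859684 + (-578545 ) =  -13^1*317^1* 349^1 = - 1438229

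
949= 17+932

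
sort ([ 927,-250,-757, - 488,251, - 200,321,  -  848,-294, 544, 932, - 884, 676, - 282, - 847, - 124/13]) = [ - 884, - 848,-847, - 757 , - 488 , - 294, - 282,- 250 ,-200,-124/13, 251, 321,544,676, 927,932]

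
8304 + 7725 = 16029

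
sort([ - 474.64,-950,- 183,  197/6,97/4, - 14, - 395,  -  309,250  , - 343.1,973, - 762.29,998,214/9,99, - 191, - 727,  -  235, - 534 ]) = [ - 950, - 762.29, - 727, - 534,-474.64, - 395,-343.1, - 309, - 235, - 191, - 183, - 14,214/9,97/4, 197/6,99,250,973,  998 ]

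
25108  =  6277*4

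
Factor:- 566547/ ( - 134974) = 2^(- 1 )*3^1*7^ ( - 1)*31^( - 1)*127^1*311^ ( - 1)*1487^1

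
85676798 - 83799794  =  1877004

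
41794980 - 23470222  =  18324758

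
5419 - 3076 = 2343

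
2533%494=63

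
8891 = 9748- 857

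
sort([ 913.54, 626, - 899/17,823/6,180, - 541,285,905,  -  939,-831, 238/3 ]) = [-939,-831, -541, - 899/17, 238/3,823/6, 180,285, 626,905 , 913.54 ]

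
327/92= 327/92   =  3.55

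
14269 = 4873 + 9396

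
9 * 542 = 4878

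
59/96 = 59/96 = 0.61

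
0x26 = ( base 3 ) 1102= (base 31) 17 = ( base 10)38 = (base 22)1G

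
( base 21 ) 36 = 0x45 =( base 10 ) 69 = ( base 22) 33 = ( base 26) 2h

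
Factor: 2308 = 2^2*577^1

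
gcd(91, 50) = 1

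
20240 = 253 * 80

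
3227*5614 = 18116378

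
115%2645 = 115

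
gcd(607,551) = 1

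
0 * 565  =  0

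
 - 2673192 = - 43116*62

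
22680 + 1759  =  24439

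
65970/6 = 10995 = 10995.00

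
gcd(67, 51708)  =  1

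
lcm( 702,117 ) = 702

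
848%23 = 20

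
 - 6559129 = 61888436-68447565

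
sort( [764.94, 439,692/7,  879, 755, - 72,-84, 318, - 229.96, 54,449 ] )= [ - 229.96,-84, - 72, 54,692/7,318,439, 449,755, 764.94,879]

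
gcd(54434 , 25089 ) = 1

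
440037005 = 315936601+124100404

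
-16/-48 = 1/3 = 0.33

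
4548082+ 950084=5498166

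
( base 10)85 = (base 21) 41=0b1010101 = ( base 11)78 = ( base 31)2n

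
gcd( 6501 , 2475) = 33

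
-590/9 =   -  590/9 = - 65.56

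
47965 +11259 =59224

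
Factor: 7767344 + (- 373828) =7393516 = 2^2*13^1*142183^1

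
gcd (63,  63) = 63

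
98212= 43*2284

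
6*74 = 444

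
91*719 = 65429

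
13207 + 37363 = 50570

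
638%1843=638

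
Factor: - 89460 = -2^2*3^2*5^1*7^1*71^1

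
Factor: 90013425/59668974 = 30004475/19889658 = 2^( - 1)*3^( -3 )*5^2*368327^ ( - 1)*1200179^1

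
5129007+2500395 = 7629402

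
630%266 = 98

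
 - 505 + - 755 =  - 1260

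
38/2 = 19 = 19.00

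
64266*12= 771192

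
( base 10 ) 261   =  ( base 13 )171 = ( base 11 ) 218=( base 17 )F6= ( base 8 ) 405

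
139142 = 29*4798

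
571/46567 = 571/46567= 0.01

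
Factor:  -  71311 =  - 29^1*2459^1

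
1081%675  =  406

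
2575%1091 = 393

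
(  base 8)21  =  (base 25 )h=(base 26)h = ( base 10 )17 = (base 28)H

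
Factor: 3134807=13^1*293^1*823^1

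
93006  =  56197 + 36809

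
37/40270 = 37/40270 = 0.00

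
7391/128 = 57 +95/128= 57.74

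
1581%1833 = 1581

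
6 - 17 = - 11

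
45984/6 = 7664  =  7664.00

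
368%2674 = 368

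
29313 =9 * 3257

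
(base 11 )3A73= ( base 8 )12243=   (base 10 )5283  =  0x14A3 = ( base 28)6kj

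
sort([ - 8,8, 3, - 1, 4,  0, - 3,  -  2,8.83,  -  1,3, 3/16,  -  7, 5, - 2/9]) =[ - 8, - 7, - 3, - 2, - 1, - 1, - 2/9, 0 , 3/16, 3,3, 4, 5, 8, 8.83 ] 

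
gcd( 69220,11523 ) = 1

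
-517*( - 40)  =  20680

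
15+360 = 375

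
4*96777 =387108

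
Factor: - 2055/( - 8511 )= 5^1*137^1*2837^( - 1 )=685/2837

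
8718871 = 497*17543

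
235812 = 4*58953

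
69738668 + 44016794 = 113755462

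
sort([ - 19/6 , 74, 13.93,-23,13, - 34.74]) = [-34.74 , - 23, - 19/6,13,13.93,74]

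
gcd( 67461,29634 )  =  3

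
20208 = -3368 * ( -6)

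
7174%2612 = 1950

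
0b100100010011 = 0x913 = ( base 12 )1417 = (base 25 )3HN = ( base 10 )2323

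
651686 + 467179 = 1118865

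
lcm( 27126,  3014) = 27126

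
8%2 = 0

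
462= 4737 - 4275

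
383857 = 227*1691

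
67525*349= 23566225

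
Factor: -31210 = -2^1*5^1*3121^1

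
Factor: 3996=2^2*3^3*37^1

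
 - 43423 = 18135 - 61558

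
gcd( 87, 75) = 3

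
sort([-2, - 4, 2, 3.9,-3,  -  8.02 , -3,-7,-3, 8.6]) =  [-8.02, - 7,- 4,- 3, - 3, - 3, - 2,2,  3.9 , 8.6]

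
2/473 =2/473 = 0.00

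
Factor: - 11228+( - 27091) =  - 3^1*53^1*241^1 = -38319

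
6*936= 5616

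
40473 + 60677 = 101150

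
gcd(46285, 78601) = 1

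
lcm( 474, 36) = 2844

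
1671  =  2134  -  463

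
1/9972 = 1/9972 = 0.00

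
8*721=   5768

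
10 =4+6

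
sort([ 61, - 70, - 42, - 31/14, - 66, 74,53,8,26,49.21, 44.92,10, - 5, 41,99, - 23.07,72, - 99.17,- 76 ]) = [ - 99.17, - 76, - 70, - 66, - 42, - 23.07, - 5,-31/14 , 8, 10, 26,41, 44.92, 49.21,53,61,72,74 , 99]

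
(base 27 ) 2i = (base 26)2K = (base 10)72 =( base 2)1001000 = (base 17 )44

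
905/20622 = 905/20622 = 0.04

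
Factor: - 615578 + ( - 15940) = -2^1 * 3^1*105253^1 = - 631518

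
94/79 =1 + 15/79 = 1.19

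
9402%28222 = 9402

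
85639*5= 428195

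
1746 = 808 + 938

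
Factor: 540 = 2^2 *3^3 * 5^1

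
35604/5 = 7120 + 4/5 = 7120.80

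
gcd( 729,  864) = 27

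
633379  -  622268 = 11111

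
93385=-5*(-18677)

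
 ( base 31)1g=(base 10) 47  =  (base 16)2F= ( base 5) 142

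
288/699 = 96/233 =0.41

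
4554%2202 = 150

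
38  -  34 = 4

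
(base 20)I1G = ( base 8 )16104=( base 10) 7236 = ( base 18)1460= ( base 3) 100221000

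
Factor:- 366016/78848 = - 817/176= - 2^( - 4)*11^(  -  1) * 19^1*43^1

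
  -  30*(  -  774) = 23220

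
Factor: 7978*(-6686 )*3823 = -203922291284 = - 2^2*3343^1*3823^1*3989^1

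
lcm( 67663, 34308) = 2435868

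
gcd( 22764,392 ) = 28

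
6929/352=6929/352=19.68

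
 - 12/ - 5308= 3/1327 = 0.00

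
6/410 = 3/205  =  0.01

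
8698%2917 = 2864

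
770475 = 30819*25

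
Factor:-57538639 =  - 29^1*1984091^1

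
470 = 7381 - 6911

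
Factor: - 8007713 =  - 7^1 * 1143959^1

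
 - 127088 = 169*( - 752) 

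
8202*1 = 8202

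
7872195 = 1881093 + 5991102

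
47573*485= 23072905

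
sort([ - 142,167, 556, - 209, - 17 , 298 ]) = [ - 209,-142, - 17,167, 298,556 ]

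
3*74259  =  222777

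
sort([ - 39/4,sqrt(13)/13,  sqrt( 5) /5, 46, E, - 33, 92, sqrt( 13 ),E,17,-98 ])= [ - 98, - 33 ,-39/4,  sqrt(13) /13, sqrt( 5)/5, E , E, sqrt( 13 ),17,46, 92]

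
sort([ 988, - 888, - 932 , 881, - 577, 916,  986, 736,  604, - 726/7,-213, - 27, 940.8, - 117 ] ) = [ - 932, - 888, - 577 , - 213, - 117, - 726/7,-27,604,736,881,916 , 940.8,986,988] 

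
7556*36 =272016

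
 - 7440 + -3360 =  - 10800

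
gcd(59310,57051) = 9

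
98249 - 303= 97946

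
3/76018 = 3/76018 = 0.00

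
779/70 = 779/70 = 11.13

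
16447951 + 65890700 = 82338651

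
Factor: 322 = 2^1 * 7^1 * 23^1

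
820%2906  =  820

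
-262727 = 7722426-7985153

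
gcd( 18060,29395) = 5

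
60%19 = 3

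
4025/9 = 4025/9 = 447.22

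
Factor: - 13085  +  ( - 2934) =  - 16019 = - 83^1*193^1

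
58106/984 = 59 + 25/492 = 59.05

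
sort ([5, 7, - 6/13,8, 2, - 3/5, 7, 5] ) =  [  -  3/5 , - 6/13, 2,5, 5,7,7,8]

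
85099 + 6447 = 91546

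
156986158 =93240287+63745871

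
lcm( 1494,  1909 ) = 34362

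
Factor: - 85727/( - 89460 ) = 2^ ( - 2 )*3^( -2 )*5^(- 1 )*7^( - 1)*59^1*71^( - 1)*1453^1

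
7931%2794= 2343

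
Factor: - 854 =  - 2^1*7^1*61^1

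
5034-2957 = 2077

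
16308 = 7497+8811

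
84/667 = 84/667 = 0.13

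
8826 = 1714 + 7112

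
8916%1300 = 1116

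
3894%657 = 609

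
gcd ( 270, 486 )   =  54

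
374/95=374/95= 3.94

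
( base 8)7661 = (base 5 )112032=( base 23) 7DF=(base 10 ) 4017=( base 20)a0h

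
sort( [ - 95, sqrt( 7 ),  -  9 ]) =[ - 95, - 9, sqrt( 7)] 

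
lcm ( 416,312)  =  1248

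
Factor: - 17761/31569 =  - 3^( - 1)*17^( - 1)*619^ ( - 1) * 17761^1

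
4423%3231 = 1192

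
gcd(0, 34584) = 34584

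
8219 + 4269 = 12488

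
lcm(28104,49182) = 196728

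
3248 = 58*56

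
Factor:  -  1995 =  - 3^1*5^1*7^1*19^1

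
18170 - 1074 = 17096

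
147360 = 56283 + 91077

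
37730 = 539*70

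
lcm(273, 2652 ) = 18564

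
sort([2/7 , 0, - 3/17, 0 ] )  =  [ - 3/17,0,0 , 2/7] 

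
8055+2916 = 10971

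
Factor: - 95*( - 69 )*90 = 2^1*3^3*5^2*19^1*23^1 = 589950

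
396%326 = 70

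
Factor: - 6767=- 67^1*101^1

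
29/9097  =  29/9097  =  0.00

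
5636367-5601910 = 34457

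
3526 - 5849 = - 2323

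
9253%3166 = 2921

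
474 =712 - 238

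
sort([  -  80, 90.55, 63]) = [ - 80, 63, 90.55]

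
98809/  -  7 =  - 14116+ 3/7 = -14115.57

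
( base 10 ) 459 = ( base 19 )153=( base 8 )713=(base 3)122000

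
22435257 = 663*33839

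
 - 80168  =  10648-90816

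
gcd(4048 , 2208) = 368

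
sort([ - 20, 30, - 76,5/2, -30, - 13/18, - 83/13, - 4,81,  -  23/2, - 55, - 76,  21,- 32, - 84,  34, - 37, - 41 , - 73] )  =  [ - 84,-76, - 76 , - 73 , - 55, - 41, - 37, - 32,-30, - 20, - 23/2, - 83/13, - 4,-13/18,  5/2,21,30,34,81]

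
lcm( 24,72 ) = 72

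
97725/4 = 97725/4 = 24431.25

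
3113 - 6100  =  - 2987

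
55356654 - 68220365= - 12863711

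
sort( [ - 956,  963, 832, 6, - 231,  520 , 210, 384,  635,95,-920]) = [ - 956, - 920, - 231,6,95,  210,384,520,635,832,963 ] 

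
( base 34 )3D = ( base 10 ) 115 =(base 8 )163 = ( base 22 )55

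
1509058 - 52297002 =-50787944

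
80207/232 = 345 + 167/232 = 345.72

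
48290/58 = 832 + 17/29 = 832.59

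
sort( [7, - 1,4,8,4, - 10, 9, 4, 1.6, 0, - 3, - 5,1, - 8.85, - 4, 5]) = [ - 10,  -  8.85, - 5 , - 4,-3, - 1, 0,1,1.6,4,  4,  4,5,7,8, 9]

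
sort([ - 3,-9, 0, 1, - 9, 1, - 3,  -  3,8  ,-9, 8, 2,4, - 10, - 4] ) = [ - 10, - 9  , - 9, - 9, - 4,-3, - 3, - 3, 0,1,  1 , 2, 4, 8,8] 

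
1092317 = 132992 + 959325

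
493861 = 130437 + 363424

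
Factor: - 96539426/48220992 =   -  48269713/24110496  =  -  2^(-5 )* 3^(  -  2 ) * 83717^( - 1)*48269713^1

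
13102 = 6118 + 6984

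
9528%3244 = 3040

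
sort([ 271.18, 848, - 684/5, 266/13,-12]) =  [ - 684/5, - 12,  266/13,271.18, 848] 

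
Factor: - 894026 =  - 2^1*7^1*19^1*3361^1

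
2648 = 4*662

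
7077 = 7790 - 713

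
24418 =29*842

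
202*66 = 13332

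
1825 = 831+994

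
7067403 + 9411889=16479292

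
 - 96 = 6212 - 6308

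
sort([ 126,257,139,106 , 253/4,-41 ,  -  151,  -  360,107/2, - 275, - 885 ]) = [ - 885, - 360, - 275, - 151, - 41, 107/2 , 253/4,106,126,139,257]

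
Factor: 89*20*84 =149520=2^4*3^1 * 5^1*7^1*89^1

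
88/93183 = 88/93183=0.00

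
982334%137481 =19967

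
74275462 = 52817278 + 21458184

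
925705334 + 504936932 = 1430642266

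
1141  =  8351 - 7210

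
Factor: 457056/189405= 736/305 =2^5*5^( - 1)*23^1*61^( - 1)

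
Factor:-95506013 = -613^1*155801^1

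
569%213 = 143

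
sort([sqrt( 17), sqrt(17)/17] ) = [sqrt(17 )/17,  sqrt(17) ] 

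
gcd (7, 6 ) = 1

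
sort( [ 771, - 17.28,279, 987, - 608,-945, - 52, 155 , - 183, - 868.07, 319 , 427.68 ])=[  -  945, - 868.07 , - 608,  -  183, - 52, - 17.28,155, 279, 319,427.68, 771, 987]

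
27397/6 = 4566+1/6 =4566.17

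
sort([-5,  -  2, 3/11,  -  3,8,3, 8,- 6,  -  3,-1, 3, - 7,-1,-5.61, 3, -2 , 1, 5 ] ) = [ - 7, - 6, - 5.61, - 5,-3 , - 3, - 2, - 2, - 1, - 1,  3/11,1,3,3, 3, 5, 8, 8 ]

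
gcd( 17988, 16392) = 12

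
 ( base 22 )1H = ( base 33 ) 16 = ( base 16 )27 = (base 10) 39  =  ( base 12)33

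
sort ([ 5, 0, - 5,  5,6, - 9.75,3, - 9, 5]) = [ - 9.75, - 9, - 5,  0,3, 5,5,5, 6 ]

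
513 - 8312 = -7799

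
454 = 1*454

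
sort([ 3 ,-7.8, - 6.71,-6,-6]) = [-7.8,-6.71,  -  6,- 6,3 ]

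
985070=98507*10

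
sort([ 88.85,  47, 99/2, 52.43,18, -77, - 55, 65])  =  [ - 77,-55,18, 47, 99/2 , 52.43,  65, 88.85] 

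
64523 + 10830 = 75353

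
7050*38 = 267900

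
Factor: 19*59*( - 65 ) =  - 72865 = - 5^1 * 13^1*19^1*59^1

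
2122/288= 7+53/144=   7.37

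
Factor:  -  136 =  - 2^3*17^1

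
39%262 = 39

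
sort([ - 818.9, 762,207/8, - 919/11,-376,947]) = [ - 818.9, - 376,-919/11,207/8,762,  947 ]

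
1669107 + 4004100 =5673207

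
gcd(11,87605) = 1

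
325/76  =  4 + 21/76 = 4.28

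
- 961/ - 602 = 961/602=1.60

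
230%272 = 230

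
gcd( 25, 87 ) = 1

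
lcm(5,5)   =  5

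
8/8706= 4/4353 = 0.00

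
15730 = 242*65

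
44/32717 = 44/32717 = 0.00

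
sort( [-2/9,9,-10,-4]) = [  -  10, - 4,-2/9,9] 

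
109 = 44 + 65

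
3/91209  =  1/30403= 0.00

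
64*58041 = 3714624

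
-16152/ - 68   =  4038/17 = 237.53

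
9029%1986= 1085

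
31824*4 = 127296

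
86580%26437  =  7269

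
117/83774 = 117/83774 = 0.00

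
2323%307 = 174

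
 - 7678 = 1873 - 9551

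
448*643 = 288064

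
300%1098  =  300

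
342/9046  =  171/4523=0.04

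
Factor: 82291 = 11^1*7481^1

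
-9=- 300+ 291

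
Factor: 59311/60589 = 7^1 * 37^1*229^1 * 60589^( - 1)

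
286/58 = 4 + 27/29= 4.93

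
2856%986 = 884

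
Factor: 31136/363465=2^5*3^(-2)*5^(-1)*7^1 * 41^( - 1)*139^1* 197^( - 1 )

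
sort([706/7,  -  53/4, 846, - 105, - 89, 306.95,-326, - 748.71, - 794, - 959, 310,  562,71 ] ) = [ - 959, - 794,  -  748.71,  -  326, - 105, - 89 , - 53/4,71,706/7,306.95,310,562 , 846]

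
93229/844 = 93229/844 = 110.46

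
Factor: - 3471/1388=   -2^( - 2) *3^1*13^1*89^1*347^(  -  1)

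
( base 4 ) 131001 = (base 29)261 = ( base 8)3501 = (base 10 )1857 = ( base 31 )1ss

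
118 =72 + 46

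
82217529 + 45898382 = 128115911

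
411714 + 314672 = 726386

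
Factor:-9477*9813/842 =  - 2^( - 1 )*3^7 * 13^1*421^( - 1 )*3271^1 = - 92997801/842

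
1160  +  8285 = 9445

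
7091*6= 42546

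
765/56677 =765/56677  =  0.01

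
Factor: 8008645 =5^1*1601729^1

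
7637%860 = 757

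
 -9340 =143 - 9483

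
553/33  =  16 + 25/33 = 16.76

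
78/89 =78/89 = 0.88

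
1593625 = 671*2375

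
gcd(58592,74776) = 8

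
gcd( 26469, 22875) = 3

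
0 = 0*624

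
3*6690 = 20070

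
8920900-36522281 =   -  27601381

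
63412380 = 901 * 70380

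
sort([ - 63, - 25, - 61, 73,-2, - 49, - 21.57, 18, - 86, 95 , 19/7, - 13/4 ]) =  [ - 86,  -  63, - 61, - 49, - 25  , - 21.57, - 13/4,- 2, 19/7, 18,73, 95] 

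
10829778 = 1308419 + 9521359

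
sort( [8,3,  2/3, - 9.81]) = [ - 9.81,2/3, 3,8] 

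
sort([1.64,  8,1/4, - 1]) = [ - 1,1/4,1.64, 8] 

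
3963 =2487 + 1476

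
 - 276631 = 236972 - 513603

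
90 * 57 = 5130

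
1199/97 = 12  +  35/97 = 12.36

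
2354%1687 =667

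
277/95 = 2  +  87/95 = 2.92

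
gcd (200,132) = 4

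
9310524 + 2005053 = 11315577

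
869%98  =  85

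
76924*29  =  2230796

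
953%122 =99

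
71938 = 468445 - 396507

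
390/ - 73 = -6 + 48/73 = - 5.34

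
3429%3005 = 424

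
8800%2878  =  166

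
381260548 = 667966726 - 286706178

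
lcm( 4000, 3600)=36000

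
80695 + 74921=155616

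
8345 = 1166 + 7179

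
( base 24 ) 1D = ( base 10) 37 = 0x25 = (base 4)211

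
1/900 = 1/900 = 0.00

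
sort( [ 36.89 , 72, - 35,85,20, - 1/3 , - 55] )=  [-55 ,  -  35,- 1/3,20,36.89,72,85]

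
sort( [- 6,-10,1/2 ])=[  -  10,- 6, 1/2]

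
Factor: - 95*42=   -  3990 = - 2^1*3^1*5^1*7^1*19^1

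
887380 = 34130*26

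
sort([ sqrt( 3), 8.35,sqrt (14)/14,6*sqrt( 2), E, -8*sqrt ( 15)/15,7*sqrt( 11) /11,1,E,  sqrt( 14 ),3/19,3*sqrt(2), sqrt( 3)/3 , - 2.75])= [ - 2.75,-8*sqrt( 15)/15,3/19, sqrt(14)/14,sqrt( 3 ) /3, 1,sqrt( 3), 7*sqrt( 11) /11, E,E, sqrt( 14 ), 3*sqrt (2), 8.35,6*sqrt(2) ]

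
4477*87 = 389499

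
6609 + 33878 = 40487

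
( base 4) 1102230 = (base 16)14ac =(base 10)5292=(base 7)21300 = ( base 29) 68e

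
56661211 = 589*96199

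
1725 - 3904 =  -2179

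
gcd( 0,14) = 14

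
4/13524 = 1/3381 = 0.00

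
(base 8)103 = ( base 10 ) 67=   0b1000011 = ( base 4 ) 1003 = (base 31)25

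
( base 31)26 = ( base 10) 68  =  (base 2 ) 1000100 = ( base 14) 4C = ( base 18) 3e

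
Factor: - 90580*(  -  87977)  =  2^2*5^1*7^1 *647^1 * 87977^1 = 7968956660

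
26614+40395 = 67009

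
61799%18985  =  4844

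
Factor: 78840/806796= 2^1*3^1*5^1*307^( - 1 )= 30/307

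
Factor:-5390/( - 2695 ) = 2^1 = 2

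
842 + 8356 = 9198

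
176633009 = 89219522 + 87413487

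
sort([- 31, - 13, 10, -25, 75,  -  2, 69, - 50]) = [  -  50, - 31, - 25,  -  13,-2, 10, 69, 75 ] 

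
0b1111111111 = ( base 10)1023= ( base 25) 1fn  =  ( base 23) 1lb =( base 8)1777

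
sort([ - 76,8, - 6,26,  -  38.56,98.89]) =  [-76, - 38.56 , - 6,  8,  26,98.89 ] 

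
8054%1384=1134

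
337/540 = 337/540 = 0.62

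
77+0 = 77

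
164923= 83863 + 81060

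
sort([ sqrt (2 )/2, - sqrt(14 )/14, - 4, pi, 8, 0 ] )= [ - 4, - sqrt( 14 )/14, 0, sqrt( 2)/2, pi, 8] 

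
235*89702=21079970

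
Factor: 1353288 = 2^3*3^1* 113^1*499^1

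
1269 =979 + 290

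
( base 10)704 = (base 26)112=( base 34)ko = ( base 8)1300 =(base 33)lb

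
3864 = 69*56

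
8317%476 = 225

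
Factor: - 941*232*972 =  - 2^5*3^5*29^1*941^1 = -212199264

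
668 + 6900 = 7568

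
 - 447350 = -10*44735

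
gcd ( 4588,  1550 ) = 62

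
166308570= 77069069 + 89239501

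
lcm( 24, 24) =24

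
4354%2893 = 1461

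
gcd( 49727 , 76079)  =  1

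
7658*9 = 68922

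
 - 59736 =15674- 75410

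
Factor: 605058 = 2^1*3^1 * 31^1*3253^1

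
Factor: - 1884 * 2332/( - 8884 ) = 2^2*3^1*11^1*53^1*157^1*2221^( - 1) = 1098372/2221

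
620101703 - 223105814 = 396995889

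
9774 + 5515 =15289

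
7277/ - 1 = -7277 + 0/1 = -7277.00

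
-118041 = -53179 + -64862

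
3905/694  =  3905/694 = 5.63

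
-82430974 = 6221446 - 88652420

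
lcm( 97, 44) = 4268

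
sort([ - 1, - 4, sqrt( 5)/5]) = [-4,-1, sqrt( 5 ) /5] 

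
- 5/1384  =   - 5/1384 = - 0.00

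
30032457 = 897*33481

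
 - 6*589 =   -  3534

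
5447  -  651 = 4796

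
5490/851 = 5490/851 = 6.45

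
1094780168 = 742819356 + 351960812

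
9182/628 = 14 + 195/314 = 14.62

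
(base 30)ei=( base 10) 438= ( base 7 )1164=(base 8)666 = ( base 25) HD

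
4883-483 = 4400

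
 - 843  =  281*( - 3) 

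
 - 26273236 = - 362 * 72578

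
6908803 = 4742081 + 2166722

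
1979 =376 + 1603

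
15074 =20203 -5129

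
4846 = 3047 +1799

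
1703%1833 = 1703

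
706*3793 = 2677858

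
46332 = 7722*6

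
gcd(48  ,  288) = 48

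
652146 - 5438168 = -4786022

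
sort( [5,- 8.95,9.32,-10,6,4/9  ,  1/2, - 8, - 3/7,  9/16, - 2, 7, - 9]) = [ - 10,-9, - 8.95,-8, - 2 , - 3/7, 4/9,1/2,9/16,5, 6  ,  7,9.32]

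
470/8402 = 235/4201 = 0.06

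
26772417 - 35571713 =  - 8799296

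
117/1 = 117 =117.00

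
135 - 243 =-108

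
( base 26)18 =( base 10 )34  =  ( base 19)1F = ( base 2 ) 100010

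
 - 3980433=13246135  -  17226568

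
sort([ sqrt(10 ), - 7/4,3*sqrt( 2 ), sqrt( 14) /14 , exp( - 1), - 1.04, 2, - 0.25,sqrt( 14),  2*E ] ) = [ - 7/4, - 1.04, - 0.25,sqrt(14)/14, exp( - 1 ), 2 , sqrt( 10),sqrt(14),  3*sqrt (2 ), 2  *  E ] 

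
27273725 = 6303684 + 20970041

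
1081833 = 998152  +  83681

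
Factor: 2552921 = 7^1*251^1 *1453^1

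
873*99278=86669694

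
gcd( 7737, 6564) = 3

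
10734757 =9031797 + 1702960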